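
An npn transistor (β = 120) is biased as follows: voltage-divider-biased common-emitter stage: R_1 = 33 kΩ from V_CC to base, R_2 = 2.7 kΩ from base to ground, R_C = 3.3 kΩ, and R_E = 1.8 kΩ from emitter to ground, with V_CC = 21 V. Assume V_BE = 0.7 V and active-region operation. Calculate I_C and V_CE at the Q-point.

Thevenize the base divider: V_Th = V_CC·R_2/(R_1+R_2) = 21×2.7/35.7 = 1.59 V, R_Th = R_1‖R_2 = 2.5 kΩ.
Base-emitter loop: V_Th = I_B·R_Th + V_BE + (β+1)I_B·R_E, so I_B = (1.59 − 0.7) / (2.5 + 121×1.8) = 0.00403 mA.
I_C = β·I_B = 120×0.00403 = 0.484 mA, and I_E = (β+1)I_B = 0.488 mA.
V_CE = V_CC − I_C·R_C − I_E·R_E = 21 − 0.484×3.3 − 0.488×1.8 = 18.5 V.
V_CE = 18.5 V > 0.2 V confirms active-region operation.

I_C ≈ 0.48 mA, V_CE ≈ 19 V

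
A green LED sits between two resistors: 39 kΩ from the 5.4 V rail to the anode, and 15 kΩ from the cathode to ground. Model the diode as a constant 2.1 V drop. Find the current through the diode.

The two resistors are in series with the diode, so KVL gives 5.4 = I·39 + 2.1 + I·15.
I = (5.4 − 2.1) / (39 + 15) kΩ = 3.3 / 54 = 0.0611 mA.

I ≈ 0.061 mA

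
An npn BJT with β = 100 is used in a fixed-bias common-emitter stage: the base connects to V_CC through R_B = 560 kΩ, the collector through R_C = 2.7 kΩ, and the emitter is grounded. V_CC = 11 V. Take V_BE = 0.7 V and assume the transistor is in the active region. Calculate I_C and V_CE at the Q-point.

I_C ≈ 1.8 mA, V_CE ≈ 6 V

Base loop: V_CC = I_B·R_B + V_BE, so I_B = (11 − 0.7)/560 kΩ = 0.0184 mA.
In the active region I_C = β·I_B = 100 × 0.0184 = 1.84 mA.
Collector loop: V_CE = V_CC − I_C·R_C = 11 − 1.84×2.7 = 6.03 V.
Since V_CE = 6.03 V > V_CE(sat) ≈ 0.2 V, the transistor is in the active region as assumed.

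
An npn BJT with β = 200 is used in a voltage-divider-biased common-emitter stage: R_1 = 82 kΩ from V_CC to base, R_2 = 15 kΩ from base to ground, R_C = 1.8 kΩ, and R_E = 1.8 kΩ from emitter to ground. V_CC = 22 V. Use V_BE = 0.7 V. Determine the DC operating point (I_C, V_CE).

I_C ≈ 1.4 mA, V_CE ≈ 17 V

Thevenize the base divider: V_Th = V_CC·R_2/(R_1+R_2) = 22×15/97 = 3.4 V, R_Th = R_1‖R_2 = 12.7 kΩ.
Base-emitter loop: V_Th = I_B·R_Th + V_BE + (β+1)I_B·R_E, so I_B = (3.4 − 0.7) / (12.7 + 201×1.8) = 0.00722 mA.
I_C = β·I_B = 200×0.00722 = 1.44 mA, and I_E = (β+1)I_B = 1.45 mA.
V_CE = V_CC − I_C·R_C − I_E·R_E = 22 − 1.44×1.8 − 1.45×1.8 = 16.8 V.
V_CE = 16.8 V > 0.2 V confirms active-region operation.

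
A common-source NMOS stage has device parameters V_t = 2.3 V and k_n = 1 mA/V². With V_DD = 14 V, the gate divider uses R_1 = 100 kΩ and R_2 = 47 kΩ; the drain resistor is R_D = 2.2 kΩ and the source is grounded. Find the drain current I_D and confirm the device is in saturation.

V_G = V_DD·R_2/(R_1+R_2) = 14×47/147 = 4.48 V. With the source grounded, V_GS = V_G = 4.48 V.
Assume saturation: I_D = (k_n/2)(V_GS − V_t)² = (1/2)×(4.48 − 2.3)² = 0.5×2.18² = 2.37 mA.
V_DS = V_DD − I_D·R_D = 14 − 2.37×2.2 = 8.79 V.
Saturation requires V_DS ≥ V_GS − V_t = 2.18 V; 8.79 ≥ 2.18 ✓.

I_D ≈ 2.4 mA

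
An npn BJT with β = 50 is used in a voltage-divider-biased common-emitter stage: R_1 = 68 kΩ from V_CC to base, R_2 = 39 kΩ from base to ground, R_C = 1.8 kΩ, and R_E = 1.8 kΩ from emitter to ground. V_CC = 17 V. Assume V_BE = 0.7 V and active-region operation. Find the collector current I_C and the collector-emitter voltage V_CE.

I_C ≈ 2.4 mA, V_CE ≈ 8.4 V

Thevenize the base divider: V_Th = V_CC·R_2/(R_1+R_2) = 17×39/107 = 6.2 V, R_Th = R_1‖R_2 = 24.8 kΩ.
Base-emitter loop: V_Th = I_B·R_Th + V_BE + (β+1)I_B·R_E, so I_B = (6.2 − 0.7) / (24.8 + 51×1.8) = 0.0471 mA.
I_C = β·I_B = 50×0.0471 = 2.36 mA, and I_E = (β+1)I_B = 2.4 mA.
V_CE = V_CC − I_C·R_C − I_E·R_E = 17 − 2.36×1.8 − 2.4×1.8 = 8.43 V.
V_CE = 8.43 V > 0.2 V confirms active-region operation.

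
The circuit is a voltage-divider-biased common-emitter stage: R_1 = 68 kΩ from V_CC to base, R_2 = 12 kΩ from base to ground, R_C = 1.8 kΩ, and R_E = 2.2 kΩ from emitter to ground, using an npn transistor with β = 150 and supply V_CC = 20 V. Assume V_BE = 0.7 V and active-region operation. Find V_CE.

Thevenize the base divider: V_Th = V_CC·R_2/(R_1+R_2) = 20×12/80 = 3 V, R_Th = R_1‖R_2 = 10.2 kΩ.
Base-emitter loop: V_Th = I_B·R_Th + V_BE + (β+1)I_B·R_E, so I_B = (3 − 0.7) / (10.2 + 151×2.2) = 0.00672 mA.
I_C = β·I_B = 150×0.00672 = 1.01 mA, and I_E = (β+1)I_B = 1.01 mA.
V_CE = V_CC − I_C·R_C − I_E·R_E = 20 − 1.01×1.8 − 1.01×2.2 = 16 V.
V_CE = 16 V > 0.2 V confirms active-region operation.

V_CE ≈ 16 V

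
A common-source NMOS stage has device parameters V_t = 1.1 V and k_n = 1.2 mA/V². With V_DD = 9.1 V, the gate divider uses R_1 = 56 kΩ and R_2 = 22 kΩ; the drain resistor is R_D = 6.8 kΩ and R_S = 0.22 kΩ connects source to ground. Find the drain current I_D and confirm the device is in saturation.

I_D ≈ 0.95 mA

V_G = V_DD·R_2/(R_1+R_2) = 9.1×22/78 = 2.57 V.
Assume saturation: I_D = (k_n/2)(V_GS − V_t)² with V_GS = V_G − I_D·R_S = 2.57 − 0.22·I_D.
Substituting gives 0.029·I_D² − 1.39·I_D + 1.29 = 0, with roots I_D = 0.949 or 46.8 mA.
The root I_D = 46.8 mA gives V_GS = -7.73 V ≤ V_t, so take I_D = 0.949 mA.
Then V_GS = 2.36 V and V_DS = V_DD − I_D(R_D+R_S) = 9.1 − 0.949×7.02 = 2.44 V.
Saturation requires V_DS ≥ V_GS − V_t = 1.26 V; 2.44 ≥ 1.26 ✓.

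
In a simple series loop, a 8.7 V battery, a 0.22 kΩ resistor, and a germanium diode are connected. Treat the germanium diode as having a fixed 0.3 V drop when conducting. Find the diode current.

I ≈ 38 mA

KVL around the loop: 8.7 = V_D + I·R = 0.3 + I × 0.22 kΩ.
So I = (8.7 − 0.3) / 0.22 kΩ = 8.4 / 0.22 = 38.2 mA.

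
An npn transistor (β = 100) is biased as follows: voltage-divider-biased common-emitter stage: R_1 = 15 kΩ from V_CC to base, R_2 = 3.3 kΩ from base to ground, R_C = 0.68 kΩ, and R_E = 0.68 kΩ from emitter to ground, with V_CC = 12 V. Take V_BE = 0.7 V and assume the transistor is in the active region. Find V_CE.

Thevenize the base divider: V_Th = V_CC·R_2/(R_1+R_2) = 12×3.3/18.3 = 2.16 V, R_Th = R_1‖R_2 = 2.7 kΩ.
Base-emitter loop: V_Th = I_B·R_Th + V_BE + (β+1)I_B·R_E, so I_B = (2.16 − 0.7) / (2.7 + 101×0.68) = 0.0205 mA.
I_C = β·I_B = 100×0.0205 = 2.05 mA, and I_E = (β+1)I_B = 2.07 mA.
V_CE = V_CC − I_C·R_C − I_E·R_E = 12 − 2.05×0.68 − 2.07×0.68 = 9.2 V.
V_CE = 9.2 V > 0.2 V confirms active-region operation.

V_CE ≈ 9.2 V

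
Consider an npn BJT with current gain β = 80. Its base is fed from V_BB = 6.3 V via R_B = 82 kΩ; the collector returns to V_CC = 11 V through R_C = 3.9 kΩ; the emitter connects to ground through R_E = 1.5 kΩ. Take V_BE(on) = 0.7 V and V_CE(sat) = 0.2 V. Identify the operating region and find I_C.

saturation; I_C ≈ 2 mA

Assume active: I_B = (6.3 − 0.7)/(82 + 81×1.5) = 0.0275 mA, I_C = β·I_B = 2.2 mA.
Then V_CE = 11 − 2.2×3.9 − 2.23×1.5 = -0.929 V < 0.2 V — the active assumption fails.
Re-solve with V_CE = 0.2 V. KCL at the emitter: V_E/R_E = (V_BB−0.7−V_E)/R_B + (V_CC−0.2−V_E)/R_C, giving V_E = 3.03 V.
I_C = (V_CC − 0.2 − V_E)/R_C = (10.8 − 3.03)/3.9 = 1.99 mA.
Check: I_B = (5.6 − 3.03)/82 = 0.0313 mA, and β·I_B = 2.5 mA > I_C, confirming saturation.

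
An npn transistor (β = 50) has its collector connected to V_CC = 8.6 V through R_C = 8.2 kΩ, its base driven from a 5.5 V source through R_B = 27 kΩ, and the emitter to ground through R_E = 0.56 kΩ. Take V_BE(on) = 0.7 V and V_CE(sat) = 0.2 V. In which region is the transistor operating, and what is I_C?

Assume active: I_B = (5.5 − 0.7)/(27 + 51×0.56) = 0.0864 mA, I_C = β·I_B = 4.32 mA.
Then V_CE = 8.6 − 4.32×8.2 − 4.41×0.56 = -29.3 V < 0.2 V — the active assumption fails.
Re-solve with V_CE = 0.2 V. KCL at the emitter: V_E/R_E = (V_BB−0.7−V_E)/R_B + (V_CC−0.2−V_E)/R_C, giving V_E = 0.618 V.
I_C = (V_CC − 0.2 − V_E)/R_C = (8.4 − 0.618)/8.2 = 0.949 mA.
Check: I_B = (4.8 − 0.618)/27 = 0.155 mA, and β·I_B = 7.74 mA > I_C, confirming saturation.

saturation; I_C ≈ 0.95 mA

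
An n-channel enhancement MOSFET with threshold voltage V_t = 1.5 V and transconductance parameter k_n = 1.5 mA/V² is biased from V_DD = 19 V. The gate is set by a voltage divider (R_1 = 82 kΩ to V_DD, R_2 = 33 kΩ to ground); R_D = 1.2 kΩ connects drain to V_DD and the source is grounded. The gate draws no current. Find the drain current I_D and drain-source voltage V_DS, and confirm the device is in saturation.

I_D ≈ 12 mA, V_DS ≈ 4.9 V

V_G = V_DD·R_2/(R_1+R_2) = 19×33/115 = 5.45 V. With the source grounded, V_GS = V_G = 5.45 V.
Assume saturation: I_D = (k_n/2)(V_GS − V_t)² = (1.5/2)×(5.45 − 1.5)² = 0.75×3.95² = 11.7 mA.
V_DS = V_DD − I_D·R_D = 19 − 11.7×1.2 = 4.94 V.
Saturation requires V_DS ≥ V_GS − V_t = 3.95 V; 4.94 ≥ 3.95 ✓.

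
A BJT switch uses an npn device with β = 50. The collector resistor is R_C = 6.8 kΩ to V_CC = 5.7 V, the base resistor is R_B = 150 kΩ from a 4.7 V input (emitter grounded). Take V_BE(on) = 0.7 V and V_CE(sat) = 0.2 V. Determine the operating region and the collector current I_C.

saturation; I_C ≈ 0.81 mA

Assume active: I_B = (4.7 − 0.7)/150 = 0.0267 mA, giving I_C = β·I_B = 1.33 mA.
But then V_CE = 5.7 − 1.33×6.8 = -3.37 V < V_CE(sat) = 0.2 V — impossible in the active region.
So the transistor is saturated. With V_CE = 0.2 V, I_C = (V_CC − 0.2)/R_C = 5.5/6.8 = 0.809 mA.
Check: β·I_B = 1.33 mA > I_C = 0.809 mA, confirming saturation.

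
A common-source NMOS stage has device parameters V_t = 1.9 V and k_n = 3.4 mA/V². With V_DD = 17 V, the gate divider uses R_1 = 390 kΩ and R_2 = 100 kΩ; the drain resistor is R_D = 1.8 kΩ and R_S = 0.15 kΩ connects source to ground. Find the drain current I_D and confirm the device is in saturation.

I_D ≈ 2.5 mA

V_G = V_DD·R_2/(R_1+R_2) = 17×100/490 = 3.47 V.
Assume saturation: I_D = (k_n/2)(V_GS − V_t)² with V_GS = V_G − I_D·R_S = 3.47 − 0.15·I_D.
Substituting gives 0.0382·I_D² − 1.8·I_D + 4.19 = 0, with roots I_D = 2.45 or 44.6 mA.
The root I_D = 44.6 mA gives V_GS = -3.22 V ≤ V_t, so take I_D = 2.45 mA.
Then V_GS = 3.1 V and V_DS = V_DD − I_D(R_D+R_S) = 17 − 2.45×1.95 = 12.2 V.
Saturation requires V_DS ≥ V_GS − V_t = 1.2 V; 12.2 ≥ 1.2 ✓.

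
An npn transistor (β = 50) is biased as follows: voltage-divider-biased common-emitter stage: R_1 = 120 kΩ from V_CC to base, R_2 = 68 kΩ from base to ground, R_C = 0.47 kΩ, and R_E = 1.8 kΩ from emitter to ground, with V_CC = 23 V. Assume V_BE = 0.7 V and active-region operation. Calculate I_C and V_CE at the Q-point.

Thevenize the base divider: V_Th = V_CC·R_2/(R_1+R_2) = 23×68/188 = 8.32 V, R_Th = R_1‖R_2 = 43.4 kΩ.
Base-emitter loop: V_Th = I_B·R_Th + V_BE + (β+1)I_B·R_E, so I_B = (8.32 − 0.7) / (43.4 + 51×1.8) = 0.0564 mA.
I_C = β·I_B = 50×0.0564 = 2.82 mA, and I_E = (β+1)I_B = 2.87 mA.
V_CE = V_CC − I_C·R_C − I_E·R_E = 23 − 2.82×0.47 − 2.87×1.8 = 16.5 V.
V_CE = 16.5 V > 0.2 V confirms active-region operation.

I_C ≈ 2.8 mA, V_CE ≈ 17 V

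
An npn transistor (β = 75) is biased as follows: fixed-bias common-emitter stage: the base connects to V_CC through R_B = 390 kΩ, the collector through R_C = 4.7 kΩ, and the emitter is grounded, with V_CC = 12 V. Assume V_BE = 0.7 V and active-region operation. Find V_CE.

Base loop: V_CC = I_B·R_B + V_BE, so I_B = (12 − 0.7)/390 kΩ = 0.029 mA.
In the active region I_C = β·I_B = 75 × 0.029 = 2.17 mA.
Collector loop: V_CE = V_CC − I_C·R_C = 12 − 2.17×4.7 = 1.79 V.
Since V_CE = 1.79 V > V_CE(sat) ≈ 0.2 V, the transistor is in the active region as assumed.

V_CE ≈ 1.8 V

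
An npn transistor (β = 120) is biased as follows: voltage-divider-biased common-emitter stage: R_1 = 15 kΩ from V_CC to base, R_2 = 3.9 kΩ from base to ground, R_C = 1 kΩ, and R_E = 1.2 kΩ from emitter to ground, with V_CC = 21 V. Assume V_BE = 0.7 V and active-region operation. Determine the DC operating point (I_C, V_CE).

I_C ≈ 2.9 mA, V_CE ≈ 15 V

Thevenize the base divider: V_Th = V_CC·R_2/(R_1+R_2) = 21×3.9/18.9 = 4.33 V, R_Th = R_1‖R_2 = 3.1 kΩ.
Base-emitter loop: V_Th = I_B·R_Th + V_BE + (β+1)I_B·R_E, so I_B = (4.33 − 0.7) / (3.1 + 121×1.2) = 0.0245 mA.
I_C = β·I_B = 120×0.0245 = 2.94 mA, and I_E = (β+1)I_B = 2.96 mA.
V_CE = V_CC − I_C·R_C − I_E·R_E = 21 − 2.94×1 − 2.96×1.2 = 14.5 V.
V_CE = 14.5 V > 0.2 V confirms active-region operation.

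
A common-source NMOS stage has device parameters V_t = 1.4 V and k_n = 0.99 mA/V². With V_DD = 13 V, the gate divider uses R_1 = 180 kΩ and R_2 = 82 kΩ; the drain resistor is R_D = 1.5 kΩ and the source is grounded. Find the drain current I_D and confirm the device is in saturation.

V_G = V_DD·R_2/(R_1+R_2) = 13×82/262 = 4.07 V. With the source grounded, V_GS = V_G = 4.07 V.
Assume saturation: I_D = (k_n/2)(V_GS − V_t)² = (0.99/2)×(4.07 − 1.4)² = 0.495×2.67² = 3.53 mA.
V_DS = V_DD − I_D·R_D = 13 − 3.53×1.5 = 7.71 V.
Saturation requires V_DS ≥ V_GS − V_t = 2.67 V; 7.71 ≥ 2.67 ✓.

I_D ≈ 3.5 mA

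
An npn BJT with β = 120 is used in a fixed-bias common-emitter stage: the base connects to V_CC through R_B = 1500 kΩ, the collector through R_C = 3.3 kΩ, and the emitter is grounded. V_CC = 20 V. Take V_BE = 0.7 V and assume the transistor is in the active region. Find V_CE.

Base loop: V_CC = I_B·R_B + V_BE, so I_B = (20 − 0.7)/1500 kΩ = 0.0129 mA.
In the active region I_C = β·I_B = 120 × 0.0129 = 1.54 mA.
Collector loop: V_CE = V_CC − I_C·R_C = 20 − 1.54×3.3 = 14.9 V.
Since V_CE = 14.9 V > V_CE(sat) ≈ 0.2 V, the transistor is in the active region as assumed.

V_CE ≈ 15 V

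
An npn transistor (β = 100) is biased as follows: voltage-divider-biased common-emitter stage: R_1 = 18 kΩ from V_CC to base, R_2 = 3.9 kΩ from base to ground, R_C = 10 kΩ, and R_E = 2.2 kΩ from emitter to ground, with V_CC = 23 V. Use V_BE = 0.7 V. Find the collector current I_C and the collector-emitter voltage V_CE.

Thevenize the base divider: V_Th = V_CC·R_2/(R_1+R_2) = 23×3.9/21.9 = 4.1 V, R_Th = R_1‖R_2 = 3.21 kΩ.
Base-emitter loop: V_Th = I_B·R_Th + V_BE + (β+1)I_B·R_E, so I_B = (4.1 − 0.7) / (3.21 + 101×2.2) = 0.0151 mA.
I_C = β·I_B = 100×0.0151 = 1.51 mA, and I_E = (β+1)I_B = 1.52 mA.
V_CE = V_CC − I_C·R_C − I_E·R_E = 23 − 1.51×10 − 1.52×2.2 = 4.59 V.
V_CE = 4.59 V > 0.2 V confirms active-region operation.

I_C ≈ 1.5 mA, V_CE ≈ 4.6 V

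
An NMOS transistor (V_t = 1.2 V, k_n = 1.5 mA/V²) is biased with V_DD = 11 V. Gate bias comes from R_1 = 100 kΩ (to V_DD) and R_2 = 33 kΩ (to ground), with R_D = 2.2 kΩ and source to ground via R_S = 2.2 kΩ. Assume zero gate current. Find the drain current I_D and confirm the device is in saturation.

I_D ≈ 0.37 mA

V_G = V_DD·R_2/(R_1+R_2) = 11×33/133 = 2.73 V.
Assume saturation: I_D = (k_n/2)(V_GS − V_t)² with V_GS = V_G − I_D·R_S = 2.73 − 2.2·I_D.
Substituting gives 3.63·I_D² − 6.05·I_D + 1.75 = 0, with roots I_D = 0.374 or 1.29 mA.
The root I_D = 1.29 mA gives V_GS = -0.112 V ≤ V_t, so take I_D = 0.374 mA.
Then V_GS = 1.91 V and V_DS = V_DD − I_D(R_D+R_S) = 11 − 0.374×4.4 = 9.35 V.
Saturation requires V_DS ≥ V_GS − V_t = 0.706 V; 9.35 ≥ 0.706 ✓.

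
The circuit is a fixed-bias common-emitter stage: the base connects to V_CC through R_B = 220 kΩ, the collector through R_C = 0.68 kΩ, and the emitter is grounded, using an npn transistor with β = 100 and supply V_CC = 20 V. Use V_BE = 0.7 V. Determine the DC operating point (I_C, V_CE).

I_C ≈ 8.8 mA, V_CE ≈ 14 V

Base loop: V_CC = I_B·R_B + V_BE, so I_B = (20 − 0.7)/220 kΩ = 0.0877 mA.
In the active region I_C = β·I_B = 100 × 0.0877 = 8.77 mA.
Collector loop: V_CE = V_CC − I_C·R_C = 20 − 8.77×0.68 = 14 V.
Since V_CE = 14 V > V_CE(sat) ≈ 0.2 V, the transistor is in the active region as assumed.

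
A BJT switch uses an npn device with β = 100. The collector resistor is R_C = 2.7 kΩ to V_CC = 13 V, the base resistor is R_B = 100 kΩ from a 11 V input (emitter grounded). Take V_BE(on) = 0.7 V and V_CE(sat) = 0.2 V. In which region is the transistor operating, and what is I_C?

saturation; I_C ≈ 4.7 mA

Assume active: I_B = (11 − 0.7)/100 = 0.103 mA, giving I_C = β·I_B = 10.3 mA.
But then V_CE = 13 − 10.3×2.7 = -14.8 V < V_CE(sat) = 0.2 V — impossible in the active region.
So the transistor is saturated. With V_CE = 0.2 V, I_C = (V_CC − 0.2)/R_C = 12.8/2.7 = 4.74 mA.
Check: β·I_B = 10.3 mA > I_C = 4.74 mA, confirming saturation.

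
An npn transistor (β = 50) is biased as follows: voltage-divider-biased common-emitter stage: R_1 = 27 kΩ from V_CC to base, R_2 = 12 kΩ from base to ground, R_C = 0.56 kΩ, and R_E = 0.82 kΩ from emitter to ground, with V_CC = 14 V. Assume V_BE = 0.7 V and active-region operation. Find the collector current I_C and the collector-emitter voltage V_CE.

Thevenize the base divider: V_Th = V_CC·R_2/(R_1+R_2) = 14×12/39 = 4.31 V, R_Th = R_1‖R_2 = 8.31 kΩ.
Base-emitter loop: V_Th = I_B·R_Th + V_BE + (β+1)I_B·R_E, so I_B = (4.31 − 0.7) / (8.31 + 51×0.82) = 0.072 mA.
I_C = β·I_B = 50×0.072 = 3.6 mA, and I_E = (β+1)I_B = 3.67 mA.
V_CE = V_CC − I_C·R_C − I_E·R_E = 14 − 3.6×0.56 − 3.67×0.82 = 8.98 V.
V_CE = 8.98 V > 0.2 V confirms active-region operation.

I_C ≈ 3.6 mA, V_CE ≈ 9 V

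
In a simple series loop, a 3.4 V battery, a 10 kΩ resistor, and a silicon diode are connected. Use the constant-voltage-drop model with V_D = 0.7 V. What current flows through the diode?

KVL around the loop: 3.4 = V_D + I·R = 0.7 + I × 10 kΩ.
So I = (3.4 − 0.7) / 10 kΩ = 2.7 / 10 = 0.27 mA.

I ≈ 0.27 mA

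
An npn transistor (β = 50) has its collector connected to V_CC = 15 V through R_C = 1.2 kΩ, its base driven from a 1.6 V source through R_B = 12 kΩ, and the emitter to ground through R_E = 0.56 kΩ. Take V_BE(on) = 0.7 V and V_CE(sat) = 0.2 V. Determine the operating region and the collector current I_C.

active; I_C ≈ 1.1 mA

Assume active. Base-emitter loop: I_B = (V_BB − V_BE)/(R_B + (β+1)R_E) = (1.6 − 0.7)/(12 + 51×0.56) = 0.0222 mA.
I_C = β·I_B = 50×0.0222 = 1.11 mA.
V_CE = V_CC − I_C·R_C − I_E·R_E = 15 − 1.11×1.2 − 1.13×0.56 = 13 V > V_CE(sat), so the active-region assumption holds.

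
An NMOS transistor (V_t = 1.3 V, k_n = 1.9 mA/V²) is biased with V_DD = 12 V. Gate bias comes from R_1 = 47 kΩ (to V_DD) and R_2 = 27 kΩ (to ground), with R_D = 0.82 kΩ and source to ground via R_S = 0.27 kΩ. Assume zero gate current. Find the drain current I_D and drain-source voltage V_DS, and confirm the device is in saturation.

I_D ≈ 3.9 mA, V_DS ≈ 7.8 V

V_G = V_DD·R_2/(R_1+R_2) = 12×27/74 = 4.38 V.
Assume saturation: I_D = (k_n/2)(V_GS − V_t)² with V_GS = V_G − I_D·R_S = 4.38 − 0.27·I_D.
Substituting gives 0.0693·I_D² − 2.58·I_D + 9 = 0, with roots I_D = 3.9 or 33.3 mA.
The root I_D = 33.3 mA gives V_GS = -4.62 V ≤ V_t, so take I_D = 3.9 mA.
Then V_GS = 3.33 V and V_DS = V_DD − I_D(R_D+R_S) = 12 − 3.9×1.09 = 7.75 V.
Saturation requires V_DS ≥ V_GS − V_t = 2.03 V; 7.75 ≥ 2.03 ✓.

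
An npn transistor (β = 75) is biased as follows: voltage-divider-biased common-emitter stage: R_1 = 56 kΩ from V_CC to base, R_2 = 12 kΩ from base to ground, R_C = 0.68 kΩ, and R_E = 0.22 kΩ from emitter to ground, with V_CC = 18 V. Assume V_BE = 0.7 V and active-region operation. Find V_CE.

Thevenize the base divider: V_Th = V_CC·R_2/(R_1+R_2) = 18×12/68 = 3.18 V, R_Th = R_1‖R_2 = 9.88 kΩ.
Base-emitter loop: V_Th = I_B·R_Th + V_BE + (β+1)I_B·R_E, so I_B = (3.18 − 0.7) / (9.88 + 76×0.22) = 0.0931 mA.
I_C = β·I_B = 75×0.0931 = 6.98 mA, and I_E = (β+1)I_B = 7.08 mA.
V_CE = V_CC − I_C·R_C − I_E·R_E = 18 − 6.98×0.68 − 7.08×0.22 = 11.7 V.
V_CE = 11.7 V > 0.2 V confirms active-region operation.

V_CE ≈ 12 V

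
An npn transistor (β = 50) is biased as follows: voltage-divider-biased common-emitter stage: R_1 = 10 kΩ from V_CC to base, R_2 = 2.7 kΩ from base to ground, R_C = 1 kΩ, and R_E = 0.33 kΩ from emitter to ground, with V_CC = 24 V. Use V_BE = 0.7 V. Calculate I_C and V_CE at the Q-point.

I_C ≈ 12 mA, V_CE ≈ 8.5 V

Thevenize the base divider: V_Th = V_CC·R_2/(R_1+R_2) = 24×2.7/12.7 = 5.1 V, R_Th = R_1‖R_2 = 2.13 kΩ.
Base-emitter loop: V_Th = I_B·R_Th + V_BE + (β+1)I_B·R_E, so I_B = (5.1 − 0.7) / (2.13 + 51×0.33) = 0.232 mA.
I_C = β·I_B = 50×0.232 = 11.6 mA, and I_E = (β+1)I_B = 11.8 mA.
V_CE = V_CC − I_C·R_C − I_E·R_E = 24 − 11.6×1 − 11.8×0.33 = 8.48 V.
V_CE = 8.48 V > 0.2 V confirms active-region operation.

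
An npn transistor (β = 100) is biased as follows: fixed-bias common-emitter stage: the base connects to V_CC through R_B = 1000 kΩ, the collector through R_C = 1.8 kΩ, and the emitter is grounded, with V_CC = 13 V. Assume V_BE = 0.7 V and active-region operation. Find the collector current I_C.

I_C ≈ 1.2 mA

Base loop: V_CC = I_B·R_B + V_BE, so I_B = (13 − 0.7)/1000 kΩ = 0.0123 mA.
In the active region I_C = β·I_B = 100 × 0.0123 = 1.23 mA.
Collector loop: V_CE = V_CC − I_C·R_C = 13 − 1.23×1.8 = 10.8 V.
Since V_CE = 10.8 V > V_CE(sat) ≈ 0.2 V, the transistor is in the active region as assumed.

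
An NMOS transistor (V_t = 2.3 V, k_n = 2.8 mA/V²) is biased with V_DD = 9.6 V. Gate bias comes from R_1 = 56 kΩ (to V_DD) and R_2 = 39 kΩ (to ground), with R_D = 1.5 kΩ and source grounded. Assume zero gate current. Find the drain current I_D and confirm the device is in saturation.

I_D ≈ 3.8 mA

V_G = V_DD·R_2/(R_1+R_2) = 9.6×39/95 = 3.94 V. With the source grounded, V_GS = V_G = 3.94 V.
Assume saturation: I_D = (k_n/2)(V_GS − V_t)² = (2.8/2)×(3.94 − 2.3)² = 1.4×1.64² = 3.77 mA.
V_DS = V_DD − I_D·R_D = 9.6 − 3.77×1.5 = 3.94 V.
Saturation requires V_DS ≥ V_GS − V_t = 1.64 V; 3.94 ≥ 1.64 ✓.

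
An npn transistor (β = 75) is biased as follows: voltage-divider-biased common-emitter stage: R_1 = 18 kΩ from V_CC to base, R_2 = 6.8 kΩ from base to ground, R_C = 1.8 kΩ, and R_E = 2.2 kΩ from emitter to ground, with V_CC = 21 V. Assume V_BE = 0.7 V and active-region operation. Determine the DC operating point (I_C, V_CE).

I_C ≈ 2.2 mA, V_CE ≈ 12 V

Thevenize the base divider: V_Th = V_CC·R_2/(R_1+R_2) = 21×6.8/24.8 = 5.76 V, R_Th = R_1‖R_2 = 4.94 kΩ.
Base-emitter loop: V_Th = I_B·R_Th + V_BE + (β+1)I_B·R_E, so I_B = (5.76 − 0.7) / (4.94 + 76×2.2) = 0.0294 mA.
I_C = β·I_B = 75×0.0294 = 2.2 mA, and I_E = (β+1)I_B = 2.23 mA.
V_CE = V_CC − I_C·R_C − I_E·R_E = 21 − 2.2×1.8 − 2.23×2.2 = 12.1 V.
V_CE = 12.1 V > 0.2 V confirms active-region operation.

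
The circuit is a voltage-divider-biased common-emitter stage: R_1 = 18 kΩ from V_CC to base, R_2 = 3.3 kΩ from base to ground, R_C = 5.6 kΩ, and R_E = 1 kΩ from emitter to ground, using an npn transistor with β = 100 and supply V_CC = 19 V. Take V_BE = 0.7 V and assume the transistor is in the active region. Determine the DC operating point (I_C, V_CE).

Thevenize the base divider: V_Th = V_CC·R_2/(R_1+R_2) = 19×3.3/21.3 = 2.94 V, R_Th = R_1‖R_2 = 2.79 kΩ.
Base-emitter loop: V_Th = I_B·R_Th + V_BE + (β+1)I_B·R_E, so I_B = (2.94 − 0.7) / (2.79 + 101×1) = 0.0216 mA.
I_C = β·I_B = 100×0.0216 = 2.16 mA, and I_E = (β+1)I_B = 2.18 mA.
V_CE = V_CC − I_C·R_C − I_E·R_E = 19 − 2.16×5.6 − 2.18×1 = 4.71 V.
V_CE = 4.71 V > 0.2 V confirms active-region operation.

I_C ≈ 2.2 mA, V_CE ≈ 4.7 V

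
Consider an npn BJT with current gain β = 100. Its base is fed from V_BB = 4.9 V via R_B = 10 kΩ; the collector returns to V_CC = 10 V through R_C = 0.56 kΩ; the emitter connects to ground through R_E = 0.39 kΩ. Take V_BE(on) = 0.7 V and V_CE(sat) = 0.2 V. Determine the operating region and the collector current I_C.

active; I_C ≈ 8.5 mA

Assume active. Base-emitter loop: I_B = (V_BB − V_BE)/(R_B + (β+1)R_E) = (4.9 − 0.7)/(10 + 101×0.39) = 0.085 mA.
I_C = β·I_B = 100×0.085 = 8.5 mA.
V_CE = V_CC − I_C·R_C − I_E·R_E = 10 − 8.5×0.56 − 8.59×0.39 = 1.89 V > V_CE(sat), so the active-region assumption holds.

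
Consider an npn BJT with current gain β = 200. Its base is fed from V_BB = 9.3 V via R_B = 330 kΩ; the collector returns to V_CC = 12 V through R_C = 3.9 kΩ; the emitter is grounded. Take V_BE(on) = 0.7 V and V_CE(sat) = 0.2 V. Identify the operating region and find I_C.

saturation; I_C ≈ 3 mA

Assume active: I_B = (9.3 − 0.7)/330 = 0.0261 mA, giving I_C = β·I_B = 5.21 mA.
But then V_CE = 12 − 5.21×3.9 = -8.33 V < V_CE(sat) = 0.2 V — impossible in the active region.
So the transistor is saturated. With V_CE = 0.2 V, I_C = (V_CC − 0.2)/R_C = 11.8/3.9 = 3.03 mA.
Check: β·I_B = 5.21 mA > I_C = 3.03 mA, confirming saturation.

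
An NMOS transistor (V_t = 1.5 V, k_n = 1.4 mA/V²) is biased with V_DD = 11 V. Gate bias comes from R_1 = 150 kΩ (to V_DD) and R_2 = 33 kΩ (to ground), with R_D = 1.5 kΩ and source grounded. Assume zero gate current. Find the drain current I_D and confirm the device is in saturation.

I_D ≈ 0.16 mA

V_G = V_DD·R_2/(R_1+R_2) = 11×33/183 = 1.98 V. With the source grounded, V_GS = V_G = 1.98 V.
Assume saturation: I_D = (k_n/2)(V_GS − V_t)² = (1.4/2)×(1.98 − 1.5)² = 0.7×0.484² = 0.164 mA.
V_DS = V_DD − I_D·R_D = 11 − 0.164×1.5 = 10.8 V.
Saturation requires V_DS ≥ V_GS − V_t = 0.484 V; 10.8 ≥ 0.484 ✓.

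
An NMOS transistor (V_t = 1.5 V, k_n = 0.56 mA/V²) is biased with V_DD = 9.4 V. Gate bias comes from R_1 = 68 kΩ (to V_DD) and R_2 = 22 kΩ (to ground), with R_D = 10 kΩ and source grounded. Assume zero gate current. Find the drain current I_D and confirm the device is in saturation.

I_D ≈ 0.18 mA

V_G = V_DD·R_2/(R_1+R_2) = 9.4×22/90 = 2.3 V. With the source grounded, V_GS = V_G = 2.3 V.
Assume saturation: I_D = (k_n/2)(V_GS − V_t)² = (0.56/2)×(2.3 − 1.5)² = 0.28×0.798² = 0.178 mA.
V_DS = V_DD − I_D·R_D = 9.4 − 0.178×10 = 7.62 V.
Saturation requires V_DS ≥ V_GS − V_t = 0.798 V; 7.62 ≥ 0.798 ✓.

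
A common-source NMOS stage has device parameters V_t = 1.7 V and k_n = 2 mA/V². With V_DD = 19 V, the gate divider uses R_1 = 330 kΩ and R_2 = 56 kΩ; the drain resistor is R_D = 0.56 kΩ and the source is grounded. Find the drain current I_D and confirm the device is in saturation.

V_G = V_DD·R_2/(R_1+R_2) = 19×56/386 = 2.76 V. With the source grounded, V_GS = V_G = 2.76 V.
Assume saturation: I_D = (k_n/2)(V_GS − V_t)² = (2/2)×(2.76 − 1.7)² = 1×1.06² = 1.12 mA.
V_DS = V_DD − I_D·R_D = 19 − 1.12×0.56 = 18.4 V.
Saturation requires V_DS ≥ V_GS − V_t = 1.06 V; 18.4 ≥ 1.06 ✓.

I_D ≈ 1.1 mA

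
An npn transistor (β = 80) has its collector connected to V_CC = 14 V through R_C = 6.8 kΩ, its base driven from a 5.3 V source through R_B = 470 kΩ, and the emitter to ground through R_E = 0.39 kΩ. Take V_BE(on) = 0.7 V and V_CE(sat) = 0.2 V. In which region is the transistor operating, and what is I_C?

active; I_C ≈ 0.73 mA

Assume active. Base-emitter loop: I_B = (V_BB − V_BE)/(R_B + (β+1)R_E) = (5.3 − 0.7)/(470 + 81×0.39) = 0.00917 mA.
I_C = β·I_B = 80×0.00917 = 0.734 mA.
V_CE = V_CC − I_C·R_C − I_E·R_E = 14 − 0.734×6.8 − 0.743×0.39 = 8.72 V > V_CE(sat), so the active-region assumption holds.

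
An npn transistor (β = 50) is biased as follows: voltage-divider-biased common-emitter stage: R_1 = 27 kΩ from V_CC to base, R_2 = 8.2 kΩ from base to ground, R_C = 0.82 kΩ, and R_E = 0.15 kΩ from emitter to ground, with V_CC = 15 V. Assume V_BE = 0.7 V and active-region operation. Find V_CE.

Thevenize the base divider: V_Th = V_CC·R_2/(R_1+R_2) = 15×8.2/35.2 = 3.49 V, R_Th = R_1‖R_2 = 6.29 kΩ.
Base-emitter loop: V_Th = I_B·R_Th + V_BE + (β+1)I_B·R_E, so I_B = (3.49 − 0.7) / (6.29 + 51×0.15) = 0.2 mA.
I_C = β·I_B = 50×0.2 = 10 mA, and I_E = (β+1)I_B = 10.2 mA.
V_CE = V_CC − I_C·R_C − I_E·R_E = 15 − 10×0.82 − 10.2×0.15 = 5.25 V.
V_CE = 5.25 V > 0.2 V confirms active-region operation.

V_CE ≈ 5.2 V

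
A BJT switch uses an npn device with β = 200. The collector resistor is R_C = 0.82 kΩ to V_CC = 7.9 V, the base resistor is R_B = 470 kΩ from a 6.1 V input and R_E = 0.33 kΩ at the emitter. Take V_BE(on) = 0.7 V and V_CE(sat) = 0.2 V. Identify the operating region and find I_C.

Assume active. Base-emitter loop: I_B = (V_BB − V_BE)/(R_B + (β+1)R_E) = (6.1 − 0.7)/(470 + 201×0.33) = 0.0101 mA.
I_C = β·I_B = 200×0.0101 = 2.01 mA.
V_CE = V_CC − I_C·R_C − I_E·R_E = 7.9 − 2.01×0.82 − 2.02×0.33 = 5.58 V > V_CE(sat), so the active-region assumption holds.

active; I_C ≈ 2 mA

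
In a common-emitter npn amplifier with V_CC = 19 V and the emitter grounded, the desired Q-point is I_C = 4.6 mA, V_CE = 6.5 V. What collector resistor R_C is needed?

Collector loop: V_CC = I_C·R_C + V_CE.
R_C = (V_CC − V_CE)/I_C = (19 − 6.5)/4.6 = 2.72 kΩ.

R_C ≈ 2.7 kΩ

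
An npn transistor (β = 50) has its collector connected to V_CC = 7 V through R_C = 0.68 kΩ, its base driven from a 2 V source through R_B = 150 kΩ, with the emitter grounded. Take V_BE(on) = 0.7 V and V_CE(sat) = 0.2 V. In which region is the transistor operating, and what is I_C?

Assume active. Base-emitter loop: I_B = (V_BB − V_BE)/R_B = (2 − 0.7)/150 = 0.00867 mA.
I_C = β·I_B = 50×0.00867 = 0.433 mA.
V_CE = V_CC − I_C·R_C = 7 − 0.433×0.68 = 6.71 V > V_CE(sat), so the active-region assumption holds.

active; I_C ≈ 0.43 mA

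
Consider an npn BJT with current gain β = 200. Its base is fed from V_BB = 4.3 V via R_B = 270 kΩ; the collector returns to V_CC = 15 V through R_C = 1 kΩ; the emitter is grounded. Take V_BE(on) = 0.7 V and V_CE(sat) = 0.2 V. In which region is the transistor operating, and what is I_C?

active; I_C ≈ 2.7 mA

Assume active. Base-emitter loop: I_B = (V_BB − V_BE)/R_B = (4.3 − 0.7)/270 = 0.0133 mA.
I_C = β·I_B = 200×0.0133 = 2.67 mA.
V_CE = V_CC − I_C·R_C = 15 − 2.67×1 = 12.3 V > V_CE(sat), so the active-region assumption holds.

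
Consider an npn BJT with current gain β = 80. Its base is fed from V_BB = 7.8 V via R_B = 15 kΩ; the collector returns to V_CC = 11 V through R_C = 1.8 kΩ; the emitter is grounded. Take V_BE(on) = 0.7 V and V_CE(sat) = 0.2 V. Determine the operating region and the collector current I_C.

saturation; I_C ≈ 6 mA

Assume active: I_B = (7.8 − 0.7)/15 = 0.473 mA, giving I_C = β·I_B = 37.9 mA.
But then V_CE = 11 − 37.9×1.8 = -57.2 V < V_CE(sat) = 0.2 V — impossible in the active region.
So the transistor is saturated. With V_CE = 0.2 V, I_C = (V_CC − 0.2)/R_C = 10.8/1.8 = 6 mA.
Check: β·I_B = 37.9 mA > I_C = 6 mA, confirming saturation.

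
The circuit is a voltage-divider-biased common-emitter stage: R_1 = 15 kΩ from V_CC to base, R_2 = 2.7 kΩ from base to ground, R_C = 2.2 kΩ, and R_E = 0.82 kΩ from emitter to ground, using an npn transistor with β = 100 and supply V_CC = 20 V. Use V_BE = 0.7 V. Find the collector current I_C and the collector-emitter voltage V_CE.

I_C ≈ 2.8 mA, V_CE ≈ 12 V

Thevenize the base divider: V_Th = V_CC·R_2/(R_1+R_2) = 20×2.7/17.7 = 3.05 V, R_Th = R_1‖R_2 = 2.29 kΩ.
Base-emitter loop: V_Th = I_B·R_Th + V_BE + (β+1)I_B·R_E, so I_B = (3.05 − 0.7) / (2.29 + 101×0.82) = 0.0276 mA.
I_C = β·I_B = 100×0.0276 = 2.76 mA, and I_E = (β+1)I_B = 2.79 mA.
V_CE = V_CC − I_C·R_C − I_E·R_E = 20 − 2.76×2.2 − 2.79×0.82 = 11.6 V.
V_CE = 11.6 V > 0.2 V confirms active-region operation.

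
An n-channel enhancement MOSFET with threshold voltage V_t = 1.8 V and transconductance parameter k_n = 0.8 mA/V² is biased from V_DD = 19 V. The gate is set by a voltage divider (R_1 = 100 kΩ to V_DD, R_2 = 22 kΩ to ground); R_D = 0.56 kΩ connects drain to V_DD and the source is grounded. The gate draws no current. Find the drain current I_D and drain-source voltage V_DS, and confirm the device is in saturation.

V_G = V_DD·R_2/(R_1+R_2) = 19×22/122 = 3.43 V. With the source grounded, V_GS = V_G = 3.43 V.
Assume saturation: I_D = (k_n/2)(V_GS − V_t)² = (0.8/2)×(3.43 − 1.8)² = 0.4×1.63² = 1.06 mA.
V_DS = V_DD − I_D·R_D = 19 − 1.06×0.56 = 18.4 V.
Saturation requires V_DS ≥ V_GS − V_t = 1.63 V; 18.4 ≥ 1.63 ✓.

I_D ≈ 1.1 mA, V_DS ≈ 18 V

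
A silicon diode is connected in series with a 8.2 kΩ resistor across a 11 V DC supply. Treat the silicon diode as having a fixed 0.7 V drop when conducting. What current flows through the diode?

KVL around the loop: 11 = V_D + I·R = 0.7 + I × 8.2 kΩ.
So I = (11 − 0.7) / 8.2 kΩ = 10.3 / 8.2 = 1.26 mA.

I ≈ 1.3 mA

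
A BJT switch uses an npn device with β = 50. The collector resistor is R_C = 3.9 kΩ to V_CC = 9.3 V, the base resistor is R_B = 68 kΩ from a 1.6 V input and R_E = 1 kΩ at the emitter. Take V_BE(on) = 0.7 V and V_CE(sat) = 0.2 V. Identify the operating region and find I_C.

Assume active. Base-emitter loop: I_B = (V_BB − V_BE)/(R_B + (β+1)R_E) = (1.6 − 0.7)/(68 + 51×1) = 0.00756 mA.
I_C = β·I_B = 50×0.00756 = 0.378 mA.
V_CE = V_CC − I_C·R_C − I_E·R_E = 9.3 − 0.378×3.9 − 0.386×1 = 7.44 V > V_CE(sat), so the active-region assumption holds.

active; I_C ≈ 0.38 mA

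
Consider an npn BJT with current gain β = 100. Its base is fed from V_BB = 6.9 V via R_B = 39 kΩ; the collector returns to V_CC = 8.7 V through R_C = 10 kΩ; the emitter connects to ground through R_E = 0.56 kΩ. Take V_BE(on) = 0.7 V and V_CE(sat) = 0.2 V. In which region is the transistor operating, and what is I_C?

saturation; I_C ≈ 0.8 mA

Assume active: I_B = (6.9 − 0.7)/(39 + 101×0.56) = 0.0649 mA, I_C = β·I_B = 6.49 mA.
Then V_CE = 8.7 − 6.49×10 − 6.55×0.56 = -59.9 V < 0.2 V — the active assumption fails.
Re-solve with V_CE = 0.2 V. KCL at the emitter: V_E/R_E = (V_BB−0.7−V_E)/R_B + (V_CC−0.2−V_E)/R_C, giving V_E = 0.528 V.
I_C = (V_CC − 0.2 − V_E)/R_C = (8.5 − 0.528)/10 = 0.797 mA.
Check: I_B = (6.2 − 0.528)/39 = 0.145 mA, and β·I_B = 14.5 mA > I_C, confirming saturation.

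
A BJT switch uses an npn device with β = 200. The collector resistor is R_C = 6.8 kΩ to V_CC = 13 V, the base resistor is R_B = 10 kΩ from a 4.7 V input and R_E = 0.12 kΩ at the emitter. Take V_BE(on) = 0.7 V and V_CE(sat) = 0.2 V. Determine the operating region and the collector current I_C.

saturation; I_C ≈ 1.8 mA

Assume active: I_B = (4.7 − 0.7)/(10 + 201×0.12) = 0.117 mA, I_C = β·I_B = 23.4 mA.
Then V_CE = 13 − 23.4×6.8 − 23.6×0.12 = -149 V < 0.2 V — the active assumption fails.
Re-solve with V_CE = 0.2 V. KCL at the emitter: V_E/R_E = (V_BB−0.7−V_E)/R_B + (V_CC−0.2−V_E)/R_C, giving V_E = 0.266 V.
I_C = (V_CC − 0.2 − V_E)/R_C = (12.8 − 0.266)/6.8 = 1.84 mA.
Check: I_B = (4 − 0.266)/10 = 0.373 mA, and β·I_B = 74.7 mA > I_C, confirming saturation.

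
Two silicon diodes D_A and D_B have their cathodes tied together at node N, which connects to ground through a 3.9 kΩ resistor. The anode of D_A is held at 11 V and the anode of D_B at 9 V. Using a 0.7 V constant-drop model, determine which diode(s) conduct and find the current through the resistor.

Assume both conduct. Then node N would need to be at both 11−0.7 = 10.3 V and 9−0.7 = 8.3 V, which is impossible.
Assume only D_A conducts: V_N = 11 − 0.7 = 10.3 V, so I_R = 10.3/3.9 = 2.64 mA.
Check D_B: its anode-to-cathode voltage is 9 − 10.3 = -1.3 V < 0.7 V, so it is off. The assumption is consistent.

Only D_A conducts; I_R ≈ 2.6 mA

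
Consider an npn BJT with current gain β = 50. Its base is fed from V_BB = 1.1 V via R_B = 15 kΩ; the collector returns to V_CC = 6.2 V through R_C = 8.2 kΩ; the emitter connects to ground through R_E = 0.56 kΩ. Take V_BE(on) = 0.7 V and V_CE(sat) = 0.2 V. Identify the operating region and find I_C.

active; I_C ≈ 0.46 mA

Assume active. Base-emitter loop: I_B = (V_BB − V_BE)/(R_B + (β+1)R_E) = (1.1 − 0.7)/(15 + 51×0.56) = 0.00918 mA.
I_C = β·I_B = 50×0.00918 = 0.459 mA.
V_CE = V_CC − I_C·R_C − I_E·R_E = 6.2 − 0.459×8.2 − 0.468×0.56 = 2.17 V > V_CE(sat), so the active-region assumption holds.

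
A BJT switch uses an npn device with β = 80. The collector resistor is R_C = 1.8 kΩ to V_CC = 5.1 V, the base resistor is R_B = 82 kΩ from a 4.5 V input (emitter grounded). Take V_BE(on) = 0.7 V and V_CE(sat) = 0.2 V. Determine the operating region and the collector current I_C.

Assume active: I_B = (4.5 − 0.7)/82 = 0.0463 mA, giving I_C = β·I_B = 3.71 mA.
But then V_CE = 5.1 − 3.71×1.8 = -1.57 V < V_CE(sat) = 0.2 V — impossible in the active region.
So the transistor is saturated. With V_CE = 0.2 V, I_C = (V_CC − 0.2)/R_C = 4.9/1.8 = 2.72 mA.
Check: β·I_B = 3.71 mA > I_C = 2.72 mA, confirming saturation.

saturation; I_C ≈ 2.7 mA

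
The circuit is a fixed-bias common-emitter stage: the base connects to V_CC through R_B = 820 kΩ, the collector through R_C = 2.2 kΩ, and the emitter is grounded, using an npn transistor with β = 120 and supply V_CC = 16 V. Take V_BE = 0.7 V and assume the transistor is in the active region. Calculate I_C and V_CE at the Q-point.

I_C ≈ 2.2 mA, V_CE ≈ 11 V

Base loop: V_CC = I_B·R_B + V_BE, so I_B = (16 − 0.7)/820 kΩ = 0.0187 mA.
In the active region I_C = β·I_B = 120 × 0.0187 = 2.24 mA.
Collector loop: V_CE = V_CC − I_C·R_C = 16 − 2.24×2.2 = 11.1 V.
Since V_CE = 11.1 V > V_CE(sat) ≈ 0.2 V, the transistor is in the active region as assumed.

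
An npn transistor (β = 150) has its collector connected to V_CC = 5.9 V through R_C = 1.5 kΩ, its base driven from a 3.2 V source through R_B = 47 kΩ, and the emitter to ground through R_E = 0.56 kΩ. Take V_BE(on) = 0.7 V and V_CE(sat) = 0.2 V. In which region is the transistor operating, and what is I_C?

saturation; I_C ≈ 2.8 mA

Assume active: I_B = (3.2 − 0.7)/(47 + 151×0.56) = 0.019 mA, I_C = β·I_B = 2.85 mA.
Then V_CE = 5.9 − 2.85×1.5 − 2.87×0.56 = 0.0175 V < 0.2 V — the active assumption fails.
Re-solve with V_CE = 0.2 V. KCL at the emitter: V_E/R_E = (V_BB−0.7−V_E)/R_B + (V_CC−0.2−V_E)/R_C, giving V_E = 1.56 V.
I_C = (V_CC − 0.2 − V_E)/R_C = (5.7 − 1.56)/1.5 = 2.76 mA.
Check: I_B = (2.5 − 1.56)/47 = 0.02 mA, and β·I_B = 3.01 mA > I_C, confirming saturation.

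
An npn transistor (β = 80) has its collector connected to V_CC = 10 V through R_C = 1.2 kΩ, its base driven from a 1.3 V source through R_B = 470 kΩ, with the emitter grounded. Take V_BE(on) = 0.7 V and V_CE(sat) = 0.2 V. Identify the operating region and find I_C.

active; I_C ≈ 0.1 mA

Assume active. Base-emitter loop: I_B = (V_BB − V_BE)/R_B = (1.3 − 0.7)/470 = 0.00128 mA.
I_C = β·I_B = 80×0.00128 = 0.102 mA.
V_CE = V_CC − I_C·R_C = 10 − 0.102×1.2 = 9.88 V > V_CE(sat), so the active-region assumption holds.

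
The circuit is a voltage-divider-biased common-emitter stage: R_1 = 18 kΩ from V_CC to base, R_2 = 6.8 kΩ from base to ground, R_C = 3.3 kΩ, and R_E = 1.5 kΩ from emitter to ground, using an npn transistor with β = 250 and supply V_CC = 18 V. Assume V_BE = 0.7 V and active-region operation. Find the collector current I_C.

I_C ≈ 2.8 mA

Thevenize the base divider: V_Th = V_CC·R_2/(R_1+R_2) = 18×6.8/24.8 = 4.94 V, R_Th = R_1‖R_2 = 4.94 kΩ.
Base-emitter loop: V_Th = I_B·R_Th + V_BE + (β+1)I_B·R_E, so I_B = (4.94 − 0.7) / (4.94 + 251×1.5) = 0.0111 mA.
I_C = β·I_B = 250×0.0111 = 2.78 mA, and I_E = (β+1)I_B = 2.79 mA.
V_CE = V_CC − I_C·R_C − I_E·R_E = 18 − 2.78×3.3 − 2.79×1.5 = 4.66 V.
V_CE = 4.66 V > 0.2 V confirms active-region operation.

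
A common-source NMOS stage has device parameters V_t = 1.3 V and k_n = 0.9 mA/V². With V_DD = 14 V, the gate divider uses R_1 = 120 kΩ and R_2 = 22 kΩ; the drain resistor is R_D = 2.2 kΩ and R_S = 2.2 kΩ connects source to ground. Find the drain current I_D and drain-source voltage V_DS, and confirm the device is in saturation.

I_D ≈ 0.14 mA, V_DS ≈ 13 V

V_G = V_DD·R_2/(R_1+R_2) = 14×22/142 = 2.17 V.
Assume saturation: I_D = (k_n/2)(V_GS − V_t)² with V_GS = V_G − I_D·R_S = 2.17 − 2.2·I_D.
Substituting gives 2.18·I_D² − 2.72·I_D + 0.34 = 0, with roots I_D = 0.141 or 1.11 mA.
The root I_D = 1.11 mA gives V_GS = -0.269 V ≤ V_t, so take I_D = 0.141 mA.
Then V_GS = 1.86 V and V_DS = V_DD − I_D(R_D+R_S) = 14 − 0.141×4.4 = 13.4 V.
Saturation requires V_DS ≥ V_GS − V_t = 0.559 V; 13.4 ≥ 0.559 ✓.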